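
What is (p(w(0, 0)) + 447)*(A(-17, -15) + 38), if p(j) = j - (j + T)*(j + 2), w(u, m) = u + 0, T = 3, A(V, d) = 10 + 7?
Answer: 24255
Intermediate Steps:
A(V, d) = 17
w(u, m) = u
p(j) = j - (2 + j)*(3 + j) (p(j) = j - (j + 3)*(j + 2) = j - (3 + j)*(2 + j) = j - (2 + j)*(3 + j))
(p(w(0, 0)) + 447)*(A(-17, -15) + 38) = ((-6 - 1*0**2 - 4*0) + 447)*(17 + 38) = ((-6 - 1*0 + 0) + 447)*55 = ((-6 + 0 + 0) + 447)*55 = (-6 + 447)*55 = 441*55 = 24255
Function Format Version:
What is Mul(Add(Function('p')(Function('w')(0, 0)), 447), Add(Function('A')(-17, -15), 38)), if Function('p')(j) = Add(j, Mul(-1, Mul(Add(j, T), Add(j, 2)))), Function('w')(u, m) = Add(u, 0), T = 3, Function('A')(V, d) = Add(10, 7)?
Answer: 24255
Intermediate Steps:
Function('A')(V, d) = 17
Function('w')(u, m) = u
Function('p')(j) = Add(j, Mul(-1, Add(2, j), Add(3, j))) (Function('p')(j) = Add(j, Mul(-1, Mul(Add(j, 3), Add(j, 2)))) = Add(j, Mul(-1, Mul(Add(3, j), Add(2, j)))) = Add(j, Mul(-1, Mul(Add(2, j), Add(3, j)))) = Add(j, Mul(-1, Add(2, j), Add(3, j))))
Mul(Add(Function('p')(Function('w')(0, 0)), 447), Add(Function('A')(-17, -15), 38)) = Mul(Add(Add(-6, Mul(-1, Pow(0, 2)), Mul(-4, 0)), 447), Add(17, 38)) = Mul(Add(Add(-6, Mul(-1, 0), 0), 447), 55) = Mul(Add(Add(-6, 0, 0), 447), 55) = Mul(Add(-6, 447), 55) = Mul(441, 55) = 24255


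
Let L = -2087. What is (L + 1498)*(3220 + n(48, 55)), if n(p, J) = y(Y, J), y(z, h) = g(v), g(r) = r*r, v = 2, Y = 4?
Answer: -1898936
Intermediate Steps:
g(r) = r**2
y(z, h) = 4 (y(z, h) = 2**2 = 4)
n(p, J) = 4
(L + 1498)*(3220 + n(48, 55)) = (-2087 + 1498)*(3220 + 4) = -589*3224 = -1898936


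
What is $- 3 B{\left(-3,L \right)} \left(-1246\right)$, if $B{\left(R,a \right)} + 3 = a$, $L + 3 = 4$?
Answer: $-7476$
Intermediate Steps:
$L = 1$ ($L = -3 + 4 = 1$)
$B{\left(R,a \right)} = -3 + a$
$- 3 B{\left(-3,L \right)} \left(-1246\right) = - 3 \left(-3 + 1\right) \left(-1246\right) = \left(-3\right) \left(-2\right) \left(-1246\right) = 6 \left(-1246\right) = -7476$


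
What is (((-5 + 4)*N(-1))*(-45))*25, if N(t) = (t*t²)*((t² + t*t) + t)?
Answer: -1125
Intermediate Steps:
N(t) = t³*(t + 2*t²) (N(t) = t³*((t² + t²) + t) = t³*(2*t² + t) = t³*(t + 2*t²))
(((-5 + 4)*N(-1))*(-45))*25 = (((-5 + 4)*((-1)⁴*(1 + 2*(-1))))*(-45))*25 = (-(1 - 2)*(-45))*25 = (-(-1)*(-45))*25 = (-1*(-1)*(-45))*25 = (1*(-45))*25 = -45*25 = -1125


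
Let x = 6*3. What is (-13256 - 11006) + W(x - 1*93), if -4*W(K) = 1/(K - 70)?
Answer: -14071959/580 ≈ -24262.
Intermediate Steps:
x = 18
W(K) = -1/(4*(-70 + K)) (W(K) = -1/(4*(K - 70)) = -1/(4*(-70 + K)))
(-13256 - 11006) + W(x - 1*93) = (-13256 - 11006) - 1/(-280 + 4*(18 - 1*93)) = -24262 - 1/(-280 + 4*(18 - 93)) = -24262 - 1/(-280 + 4*(-75)) = -24262 - 1/(-280 - 300) = -24262 - 1/(-580) = -24262 - 1*(-1/580) = -24262 + 1/580 = -14071959/580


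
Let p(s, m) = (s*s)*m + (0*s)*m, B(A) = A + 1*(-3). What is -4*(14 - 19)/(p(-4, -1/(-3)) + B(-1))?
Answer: 15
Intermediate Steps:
B(A) = -3 + A (B(A) = A - 3 = -3 + A)
p(s, m) = m*s² (p(s, m) = s²*m + 0*m = m*s² + 0 = m*s²)
-4*(14 - 19)/(p(-4, -1/(-3)) + B(-1)) = -4*(14 - 19)/(-1/(-3)*(-4)² + (-3 - 1)) = -(-20)/(-1*(-⅓)*16 - 4) = -(-20)/((⅓)*16 - 4) = -(-20)/(16/3 - 4) = -(-20)/4/3 = -(-20)*3/4 = -4*(-15/4) = 15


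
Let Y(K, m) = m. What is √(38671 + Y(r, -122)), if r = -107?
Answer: √38549 ≈ 196.34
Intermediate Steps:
√(38671 + Y(r, -122)) = √(38671 - 122) = √38549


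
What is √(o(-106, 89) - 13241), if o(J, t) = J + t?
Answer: I*√13258 ≈ 115.14*I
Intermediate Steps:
√(o(-106, 89) - 13241) = √((-106 + 89) - 13241) = √(-17 - 13241) = √(-13258) = I*√13258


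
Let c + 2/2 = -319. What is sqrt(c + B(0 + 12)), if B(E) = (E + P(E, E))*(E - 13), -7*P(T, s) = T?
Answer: 34*I*sqrt(14)/7 ≈ 18.174*I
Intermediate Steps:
P(T, s) = -T/7
c = -320 (c = -1 - 319 = -320)
B(E) = 6*E*(-13 + E)/7 (B(E) = (E - E/7)*(E - 13) = (6*E/7)*(-13 + E) = 6*E*(-13 + E)/7)
sqrt(c + B(0 + 12)) = sqrt(-320 + 6*(0 + 12)*(-13 + (0 + 12))/7) = sqrt(-320 + (6/7)*12*(-13 + 12)) = sqrt(-320 + (6/7)*12*(-1)) = sqrt(-320 - 72/7) = sqrt(-2312/7) = 34*I*sqrt(14)/7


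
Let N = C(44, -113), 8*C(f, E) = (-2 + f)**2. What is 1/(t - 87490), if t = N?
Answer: -2/174539 ≈ -1.1459e-5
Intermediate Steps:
C(f, E) = (-2 + f)**2/8
N = 441/2 (N = (-2 + 44)**2/8 = (1/8)*42**2 = (1/8)*1764 = 441/2 ≈ 220.50)
t = 441/2 ≈ 220.50
1/(t - 87490) = 1/(441/2 - 87490) = 1/(-174539/2) = -2/174539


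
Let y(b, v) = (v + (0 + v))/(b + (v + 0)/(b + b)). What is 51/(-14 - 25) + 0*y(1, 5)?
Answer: -17/13 ≈ -1.3077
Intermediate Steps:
y(b, v) = 2*v/(b + v/(2*b)) (y(b, v) = (v + v)/(b + v/((2*b))) = (2*v)/(b + v*(1/(2*b))) = (2*v)/(b + v/(2*b)) = 2*v/(b + v/(2*b)))
51/(-14 - 25) + 0*y(1, 5) = 51/(-14 - 25) + 0*(4*1*5/(5 + 2*1**2)) = 51/(-39) + 0*(4*1*5/(5 + 2*1)) = 51*(-1/39) + 0*(4*1*5/(5 + 2)) = -17/13 + 0*(4*1*5/7) = -17/13 + 0*(4*1*5*(1/7)) = -17/13 + 0*(20/7) = -17/13 + 0 = -17/13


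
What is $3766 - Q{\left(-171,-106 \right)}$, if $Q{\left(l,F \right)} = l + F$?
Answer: $4043$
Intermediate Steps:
$Q{\left(l,F \right)} = F + l$
$3766 - Q{\left(-171,-106 \right)} = 3766 - \left(-106 - 171\right) = 3766 - -277 = 3766 + 277 = 4043$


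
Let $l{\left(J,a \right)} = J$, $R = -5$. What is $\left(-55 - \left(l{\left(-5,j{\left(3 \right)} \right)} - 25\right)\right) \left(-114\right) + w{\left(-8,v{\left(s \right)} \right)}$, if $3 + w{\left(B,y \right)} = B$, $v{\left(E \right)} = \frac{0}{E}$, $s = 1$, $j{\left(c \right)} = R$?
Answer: $2839$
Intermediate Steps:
$j{\left(c \right)} = -5$
$v{\left(E \right)} = 0$
$w{\left(B,y \right)} = -3 + B$
$\left(-55 - \left(l{\left(-5,j{\left(3 \right)} \right)} - 25\right)\right) \left(-114\right) + w{\left(-8,v{\left(s \right)} \right)} = \left(-55 - \left(-5 - 25\right)\right) \left(-114\right) - 11 = \left(-55 - -30\right) \left(-114\right) - 11 = \left(-55 + 30\right) \left(-114\right) - 11 = \left(-25\right) \left(-114\right) - 11 = 2850 - 11 = 2839$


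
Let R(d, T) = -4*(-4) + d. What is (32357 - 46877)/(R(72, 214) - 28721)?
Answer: 1320/2603 ≈ 0.50711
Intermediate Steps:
R(d, T) = 16 + d
(32357 - 46877)/(R(72, 214) - 28721) = (32357 - 46877)/((16 + 72) - 28721) = -14520/(88 - 28721) = -14520/(-28633) = -14520*(-1/28633) = 1320/2603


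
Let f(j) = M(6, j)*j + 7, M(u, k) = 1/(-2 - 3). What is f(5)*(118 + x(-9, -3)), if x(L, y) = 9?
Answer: 762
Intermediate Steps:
M(u, k) = -1/5 (M(u, k) = 1/(-5) = -1/5)
f(j) = 7 - j/5 (f(j) = -j/5 + 7 = 7 - j/5)
f(5)*(118 + x(-9, -3)) = (7 - 1/5*5)*(118 + 9) = (7 - 1)*127 = 6*127 = 762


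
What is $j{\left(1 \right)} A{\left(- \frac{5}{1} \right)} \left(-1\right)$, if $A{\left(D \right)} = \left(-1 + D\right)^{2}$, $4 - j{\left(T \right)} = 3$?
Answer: $-36$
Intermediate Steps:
$j{\left(T \right)} = 1$ ($j{\left(T \right)} = 4 - 3 = 1$)
$j{\left(1 \right)} A{\left(- \frac{5}{1} \right)} \left(-1\right) = 1 \left(-1 - \frac{5}{1}\right)^{2} \left(-1\right) = 1 \left(-1 - 5\right)^{2} \left(-1\right) = 1 \left(-6\right)^{2} \left(-1\right) = 1 \cdot 36 \left(-1\right) = 36 \left(-1\right) = -36$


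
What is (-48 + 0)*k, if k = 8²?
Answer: -3072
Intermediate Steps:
k = 64
(-48 + 0)*k = (-48 + 0)*64 = -48*64 = -3072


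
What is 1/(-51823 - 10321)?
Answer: -1/62144 ≈ -1.6092e-5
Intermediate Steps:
1/(-51823 - 10321) = 1/(-62144) = -1/62144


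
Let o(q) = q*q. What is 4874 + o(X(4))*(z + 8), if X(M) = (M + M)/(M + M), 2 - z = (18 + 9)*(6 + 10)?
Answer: 4452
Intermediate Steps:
z = -430 (z = 2 - (18 + 9)*(6 + 10) = 2 - 27*16 = 2 - 1*432 = 2 - 432 = -430)
X(M) = 1 (X(M) = (2*M)/((2*M)) = (2*M)*(1/(2*M)) = 1)
o(q) = q**2
4874 + o(X(4))*(z + 8) = 4874 + 1**2*(-430 + 8) = 4874 + 1*(-422) = 4874 - 422 = 4452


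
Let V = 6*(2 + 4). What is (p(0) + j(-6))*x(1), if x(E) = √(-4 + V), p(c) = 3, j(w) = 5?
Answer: 32*√2 ≈ 45.255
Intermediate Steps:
V = 36 (V = 6*6 = 36)
x(E) = 4*√2 (x(E) = √(-4 + 36) = √32 = 4*√2)
(p(0) + j(-6))*x(1) = (3 + 5)*(4*√2) = 8*(4*√2) = 32*√2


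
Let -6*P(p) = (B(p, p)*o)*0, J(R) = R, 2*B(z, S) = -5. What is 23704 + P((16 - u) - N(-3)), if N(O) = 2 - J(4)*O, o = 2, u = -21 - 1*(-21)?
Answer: 23704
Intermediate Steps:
u = 0 (u = -21 + 21 = 0)
B(z, S) = -5/2 (B(z, S) = (½)*(-5) = -5/2)
N(O) = 2 - 4*O
P(p) = 0 (P(p) = -(-5/2*2)*0/6 = -(-5)*0/6 = -⅙*0 = 0)
23704 + P((16 - u) - N(-3)) = 23704 + 0 = 23704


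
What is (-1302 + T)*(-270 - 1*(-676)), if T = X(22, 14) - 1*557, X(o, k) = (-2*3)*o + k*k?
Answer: -728770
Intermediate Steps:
X(o, k) = k² - 6*o (X(o, k) = -6*o + k² = k² - 6*o)
T = -493 (T = (14² - 6*22) - 1*557 = (196 - 132) - 557 = 64 - 557 = -493)
(-1302 + T)*(-270 - 1*(-676)) = (-1302 - 493)*(-270 - 1*(-676)) = -1795*(-270 + 676) = -1795*406 = -728770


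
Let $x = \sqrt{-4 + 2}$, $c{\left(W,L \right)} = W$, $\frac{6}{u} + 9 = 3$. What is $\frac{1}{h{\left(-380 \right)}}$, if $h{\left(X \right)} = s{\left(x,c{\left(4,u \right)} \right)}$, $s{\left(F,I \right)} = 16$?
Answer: $\frac{1}{16} \approx 0.0625$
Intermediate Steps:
$u = -1$ ($u = \frac{6}{-9 + 3} = \frac{6}{-6} = 6 \left(- \frac{1}{6}\right) = -1$)
$x = i \sqrt{2}$ ($x = \sqrt{-2} = i \sqrt{2} \approx 1.4142 i$)
$h{\left(X \right)} = 16$
$\frac{1}{h{\left(-380 \right)}} = \frac{1}{16}$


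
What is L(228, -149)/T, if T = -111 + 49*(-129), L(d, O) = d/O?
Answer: 19/79864 ≈ 0.00023790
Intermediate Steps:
T = -6432 (T = -111 - 6321 = -6432)
L(228, -149)/T = (228/(-149))/(-6432) = (228*(-1/149))*(-1/6432) = -228/149*(-1/6432) = 19/79864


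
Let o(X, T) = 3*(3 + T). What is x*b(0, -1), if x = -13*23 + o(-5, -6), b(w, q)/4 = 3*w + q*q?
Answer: -1232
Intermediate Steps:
o(X, T) = 9 + 3*T
b(w, q) = 4*q² + 12*w (b(w, q) = 4*(3*w + q*q) = 4*(3*w + q²) = 4*(q² + 3*w) = 4*q² + 12*w)
x = -308 (x = -13*23 + (9 + 3*(-6)) = -299 + (9 - 18) = -299 - 9 = -308)
x*b(0, -1) = -308*(4*(-1)² + 12*0) = -308*(4*1 + 0) = -308*(4 + 0) = -308*4 = -1232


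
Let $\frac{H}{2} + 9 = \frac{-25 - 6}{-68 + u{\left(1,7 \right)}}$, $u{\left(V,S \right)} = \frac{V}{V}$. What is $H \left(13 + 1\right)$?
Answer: $- \frac{16016}{67} \approx -239.04$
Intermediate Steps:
$u{\left(V,S \right)} = 1$
$H = - \frac{1144}{67}$ ($H = -18 + 2 \frac{-25 - 6}{-68 + 1} = -18 + 2 \left(- \frac{31}{-67}\right) = -18 + 2 \left(\left(-31\right) \left(- \frac{1}{67}\right)\right) = -18 + 2 \cdot \frac{31}{67} = -18 + \frac{62}{67} = - \frac{1144}{67} \approx -17.075$)
$H \left(13 + 1\right) = - \frac{1144 \left(13 + 1\right)}{67} = \left(- \frac{1144}{67}\right) 14 = - \frac{16016}{67}$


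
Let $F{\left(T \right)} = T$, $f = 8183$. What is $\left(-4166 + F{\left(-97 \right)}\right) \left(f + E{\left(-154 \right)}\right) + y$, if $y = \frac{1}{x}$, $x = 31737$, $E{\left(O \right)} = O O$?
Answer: $- \frac{4315769814068}{31737} \approx -1.3599 \cdot 10^{8}$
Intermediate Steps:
$E{\left(O \right)} = O^{2}$
$y = \frac{1}{31737} \approx 3.1509 \cdot 10^{-5}$
$\left(-4166 + F{\left(-97 \right)}\right) \left(f + E{\left(-154 \right)}\right) + y = \left(-4166 - 97\right) \left(8183 + \left(-154\right)^{2}\right) + \frac{1}{31737} = - 4263 \left(8183 + 23716\right) + \frac{1}{31737} = \left(-4263\right) 31899 + \frac{1}{31737} = -135985437 + \frac{1}{31737} = - \frac{4315769814068}{31737}$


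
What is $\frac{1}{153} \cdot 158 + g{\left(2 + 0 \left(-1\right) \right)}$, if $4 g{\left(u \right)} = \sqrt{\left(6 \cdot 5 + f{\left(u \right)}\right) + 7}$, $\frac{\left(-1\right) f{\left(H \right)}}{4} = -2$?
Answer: $\frac{158}{153} + \frac{3 \sqrt{5}}{4} \approx 2.7097$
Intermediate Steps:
$f{\left(H \right)} = 8$ ($f{\left(H \right)} = \left(-4\right) \left(-2\right) = 8$)
$g{\left(u \right)} = \frac{3 \sqrt{5}}{4}$ ($g{\left(u \right)} = \frac{\sqrt{\left(6 \cdot 5 + 8\right) + 7}}{4} = \frac{\sqrt{\left(30 + 8\right) + 7}}{4} = \frac{\sqrt{38 + 7}}{4} = \frac{\sqrt{45}}{4} = \frac{3 \sqrt{5}}{4}$)
$\frac{1}{153} \cdot 158 + g{\left(2 + 0 \left(-1\right) \right)} = \frac{1}{153} \cdot 158 + \frac{3 \sqrt{5}}{4} = \frac{158}{153} + \frac{3 \sqrt{5}}{4}$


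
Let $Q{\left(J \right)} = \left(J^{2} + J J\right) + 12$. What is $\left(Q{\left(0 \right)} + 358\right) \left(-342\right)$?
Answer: $-126540$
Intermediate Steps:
$Q{\left(J \right)} = 12 + 2 J^{2}$ ($Q{\left(J \right)} = \left(J^{2} + J^{2}\right) + 12 = 2 J^{2} + 12 = 12 + 2 J^{2}$)
$\left(Q{\left(0 \right)} + 358\right) \left(-342\right) = \left(\left(12 + 2 \cdot 0^{2}\right) + 358\right) \left(-342\right) = \left(\left(12 + 2 \cdot 0\right) + 358\right) \left(-342\right) = \left(\left(12 + 0\right) + 358\right) \left(-342\right) = \left(12 + 358\right) \left(-342\right) = 370 \left(-342\right) = -126540$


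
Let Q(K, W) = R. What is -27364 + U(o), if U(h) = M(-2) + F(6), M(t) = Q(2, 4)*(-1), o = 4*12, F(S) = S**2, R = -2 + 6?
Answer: -27332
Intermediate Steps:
R = 4
Q(K, W) = 4
o = 48
M(t) = -4 (M(t) = 4*(-1) = -4)
U(h) = 32 (U(h) = -4 + 6**2 = -4 + 36 = 32)
-27364 + U(o) = -27364 + 32 = -27332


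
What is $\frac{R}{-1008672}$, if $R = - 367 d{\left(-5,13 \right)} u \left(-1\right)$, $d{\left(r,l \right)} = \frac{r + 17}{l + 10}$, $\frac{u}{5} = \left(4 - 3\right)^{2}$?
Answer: $- \frac{1835}{1933288} \approx -0.00094916$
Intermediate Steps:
$u = 5$ ($u = 5 \left(4 - 3\right)^{2} = 5 \cdot 1^{2} = 5 \cdot 1 = 5$)
$d{\left(r,l \right)} = \frac{17 + r}{10 + l}$
$R = \frac{22020}{23}$ ($R = - 367 \frac{17 - 5}{10 + 13} \cdot 5 \left(-1\right) = - 367 \cdot \frac{1}{23} \cdot 12 \left(-5\right) = - 367 \cdot \frac{12}{23} \left(-5\right) = \left(-367\right) \left(- \frac{60}{23}\right) = \frac{22020}{23} \approx 957.39$)
$\frac{R}{-1008672} = \frac{22020}{23 \left(-1008672\right)} = \frac{22020}{23} \left(- \frac{1}{1008672}\right) = - \frac{1835}{1933288}$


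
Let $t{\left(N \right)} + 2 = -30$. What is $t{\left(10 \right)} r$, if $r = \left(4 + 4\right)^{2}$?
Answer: $-2048$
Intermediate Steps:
$t{\left(N \right)} = -32$ ($t{\left(N \right)} = -2 - 30 = -32$)
$r = 64$ ($r = 8^{2} = 64$)
$t{\left(10 \right)} r = \left(-32\right) 64 = -2048$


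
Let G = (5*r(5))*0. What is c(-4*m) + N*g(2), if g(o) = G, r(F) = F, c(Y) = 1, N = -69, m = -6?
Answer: 1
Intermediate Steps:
G = 0 (G = (5*5)*0 = 25*0 = 0)
g(o) = 0
c(-4*m) + N*g(2) = 1 - 69*0 = 1 + 0 = 1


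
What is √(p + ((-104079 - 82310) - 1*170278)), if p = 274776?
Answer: 9*I*√1011 ≈ 286.17*I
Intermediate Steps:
√(p + ((-104079 - 82310) - 1*170278)) = √(274776 + ((-104079 - 82310) - 1*170278)) = √(274776 + (-186389 - 170278)) = √(274776 - 356667) = √(-81891) = 9*I*√1011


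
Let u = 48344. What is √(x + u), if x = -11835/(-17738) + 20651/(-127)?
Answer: 3*√554451452958986/321818 ≈ 219.50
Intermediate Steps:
x = -364804393/2252726 (x = -11835*(-1/17738) + 20651*(-1/127) = 11835/17738 - 20651/127 = -364804393/2252726 ≈ -161.94)
√(x + u) = √(-364804393/2252726 + 48344) = √(108540981351/2252726) = 3*√554451452958986/321818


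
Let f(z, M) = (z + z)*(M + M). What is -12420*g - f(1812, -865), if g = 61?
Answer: 5511900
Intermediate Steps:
f(z, M) = 4*M*z (f(z, M) = (2*z)*(2*M) = 4*M*z)
-12420*g - f(1812, -865) = -12420*61 - 4*(-865)*1812 = -757620 - 1*(-6269520) = -757620 + 6269520 = 5511900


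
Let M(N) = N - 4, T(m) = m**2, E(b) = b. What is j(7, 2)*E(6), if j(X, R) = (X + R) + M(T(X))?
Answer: 324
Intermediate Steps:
M(N) = -4 + N
j(X, R) = -4 + R + X + X**2 (j(X, R) = (X + R) + (-4 + X**2) = (R + X) + (-4 + X**2) = -4 + R + X + X**2)
j(7, 2)*E(6) = (-4 + 2 + 7 + 7**2)*6 = (-4 + 2 + 7 + 49)*6 = 54*6 = 324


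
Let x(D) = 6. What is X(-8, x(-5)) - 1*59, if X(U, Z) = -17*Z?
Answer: -161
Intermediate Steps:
X(-8, x(-5)) - 1*59 = -17*6 - 1*59 = -102 - 59 = -161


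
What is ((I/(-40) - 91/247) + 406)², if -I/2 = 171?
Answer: 24771297321/144400 ≈ 1.7155e+5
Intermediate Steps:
I = -342 (I = -2*171 = -342)
((I/(-40) - 91/247) + 406)² = ((-342/(-40) - 91/247) + 406)² = ((-342*(-1/40) - 91*1/247) + 406)² = ((171/20 - 7/19) + 406)² = (3109/380 + 406)² = (157389/380)² = 24771297321/144400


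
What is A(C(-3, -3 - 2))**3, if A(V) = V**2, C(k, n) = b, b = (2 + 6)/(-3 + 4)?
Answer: 262144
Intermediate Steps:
b = 8 (b = 8/1 = 8*1 = 8)
C(k, n) = 8
A(C(-3, -3 - 2))**3 = (8**2)**3 = 64**3 = 262144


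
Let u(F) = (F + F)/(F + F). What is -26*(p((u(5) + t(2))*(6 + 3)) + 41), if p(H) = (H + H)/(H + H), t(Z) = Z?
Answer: -1092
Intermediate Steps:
u(F) = 1 (u(F) = (2*F)/((2*F)) = (2*F)*(1/(2*F)) = 1)
p(H) = 1 (p(H) = (2*H)/((2*H)) = (2*H)*(1/(2*H)) = 1)
-26*(p((u(5) + t(2))*(6 + 3)) + 41) = -26*(1 + 41) = -26*42 = -1092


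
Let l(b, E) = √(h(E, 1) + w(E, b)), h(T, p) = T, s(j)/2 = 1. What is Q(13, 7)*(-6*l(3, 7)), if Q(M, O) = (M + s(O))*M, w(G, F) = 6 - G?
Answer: -1170*√6 ≈ -2865.9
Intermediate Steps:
s(j) = 2 (s(j) = 2*1 = 2)
Q(M, O) = M*(2 + M) (Q(M, O) = (M + 2)*M = (2 + M)*M = M*(2 + M))
l(b, E) = √6 (l(b, E) = √(E + (6 - E)) = √6)
Q(13, 7)*(-6*l(3, 7)) = (13*(2 + 13))*(-6*√6) = (13*15)*(-6*√6) = 195*(-6*√6) = -1170*√6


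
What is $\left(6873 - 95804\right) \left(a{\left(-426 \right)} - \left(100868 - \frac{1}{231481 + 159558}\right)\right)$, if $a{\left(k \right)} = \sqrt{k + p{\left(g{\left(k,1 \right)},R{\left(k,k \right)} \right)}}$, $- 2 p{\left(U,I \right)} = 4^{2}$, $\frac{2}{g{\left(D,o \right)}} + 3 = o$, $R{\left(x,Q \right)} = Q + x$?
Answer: $\frac{3507734055531281}{391039} - 88931 i \sqrt{434} \approx 8.9703 \cdot 10^{9} - 1.8527 \cdot 10^{6} i$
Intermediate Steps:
$g{\left(D,o \right)} = \frac{2}{-3 + o}$
$p{\left(U,I \right)} = -8$ ($p{\left(U,I \right)} = - \frac{4^{2}}{2} = \left(- \frac{1}{2}\right) 16 = -8$)
$a{\left(k \right)} = \sqrt{-8 + k}$ ($a{\left(k \right)} = \sqrt{k - 8} = \sqrt{-8 + k}$)
$\left(6873 - 95804\right) \left(a{\left(-426 \right)} - \left(100868 - \frac{1}{231481 + 159558}\right)\right) = \left(6873 - 95804\right) \left(\sqrt{-8 - 426} - \left(100868 - \frac{1}{231481 + 159558}\right)\right) = - 88931 \left(\sqrt{-434} - \left(100868 - \frac{1}{391039}\right)\right) = - 88931 \left(i \sqrt{434} + \left(\frac{1}{391039} - 100868\right)\right) = - 88931 \left(i \sqrt{434} - \frac{39443321851}{391039}\right) = - 88931 \left(- \frac{39443321851}{391039} + i \sqrt{434}\right) = \frac{3507734055531281}{391039} - 88931 i \sqrt{434}$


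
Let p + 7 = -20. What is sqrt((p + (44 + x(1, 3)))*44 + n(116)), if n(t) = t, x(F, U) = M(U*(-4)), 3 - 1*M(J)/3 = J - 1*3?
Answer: 18*sqrt(10) ≈ 56.921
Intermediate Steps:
M(J) = 18 - 3*J (M(J) = 9 - 3*(J - 1*3) = 9 - 3*(J - 3) = 9 - 3*(-3 + J) = 9 + (9 - 3*J) = 18 - 3*J)
x(F, U) = 18 + 12*U (x(F, U) = 18 - 3*U*(-4) = 18 - (-12)*U = 18 + 12*U)
p = -27 (p = -7 - 20 = -27)
sqrt((p + (44 + x(1, 3)))*44 + n(116)) = sqrt((-27 + (44 + (18 + 12*3)))*44 + 116) = sqrt((-27 + (44 + (18 + 36)))*44 + 116) = sqrt((-27 + (44 + 54))*44 + 116) = sqrt((-27 + 98)*44 + 116) = sqrt(71*44 + 116) = sqrt(3124 + 116) = sqrt(3240) = 18*sqrt(10)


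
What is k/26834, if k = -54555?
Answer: -54555/26834 ≈ -2.0331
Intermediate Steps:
k/26834 = -54555/26834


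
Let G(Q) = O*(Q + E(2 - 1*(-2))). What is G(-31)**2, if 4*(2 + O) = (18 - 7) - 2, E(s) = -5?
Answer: 81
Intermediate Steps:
O = 1/4 (O = -2 + ((18 - 7) - 2)/4 = -2 + (11 - 2)/4 = -2 + (1/4)*9 = -2 + 9/4 = 1/4 ≈ 0.25000)
G(Q) = -5/4 + Q/4 (G(Q) = (Q - 5)/4 = (-5 + Q)/4 = -5/4 + Q/4)
G(-31)**2 = (-5/4 + (1/4)*(-31))**2 = (-5/4 - 31/4)**2 = (-9)**2 = 81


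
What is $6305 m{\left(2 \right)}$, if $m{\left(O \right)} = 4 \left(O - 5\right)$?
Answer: $-75660$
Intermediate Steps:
$m{\left(O \right)} = -20 + 4 O$ ($m{\left(O \right)} = 4 \left(-5 + O\right) = -20 + 4 O$)
$6305 m{\left(2 \right)} = 6305 \left(-20 + 4 \cdot 2\right) = 6305 \left(-20 + 8\right) = 6305 \left(-12\right) = -75660$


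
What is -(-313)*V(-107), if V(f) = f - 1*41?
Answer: -46324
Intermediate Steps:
V(f) = -41 + f (V(f) = f - 41 = -41 + f)
-(-313)*V(-107) = -(-313)*(-41 - 107) = -(-313)*(-148) = -1*46324 = -46324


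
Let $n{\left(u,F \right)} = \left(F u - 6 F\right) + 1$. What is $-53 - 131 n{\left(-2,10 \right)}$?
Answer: $10296$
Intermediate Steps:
$n{\left(u,F \right)} = 1 - 6 F + F u$ ($n{\left(u,F \right)} = \left(- 6 F + F u\right) + 1 = 1 - 6 F + F u$)
$-53 - 131 n{\left(-2,10 \right)} = -53 - 131 \left(1 - 60 + 10 \left(-2\right)\right) = -53 - 131 \left(1 - 60 - 20\right) = -53 - -10349 = -53 + 10349 = 10296$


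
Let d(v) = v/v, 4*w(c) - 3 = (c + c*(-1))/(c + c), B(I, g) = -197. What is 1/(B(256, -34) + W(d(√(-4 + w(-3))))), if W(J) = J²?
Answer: -1/196 ≈ -0.0051020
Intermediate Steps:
w(c) = ¾ (w(c) = ¾ + ((c + c*(-1))/(c + c))/4 = ¾ + ((c - c)/((2*c)))/4 = ¾ + (0*(1/(2*c)))/4 = ¾ + (¼)*0 = ¾ + 0 = ¾)
d(v) = 1
1/(B(256, -34) + W(d(√(-4 + w(-3))))) = 1/(-197 + 1²) = 1/(-197 + 1) = 1/(-196) = -1/196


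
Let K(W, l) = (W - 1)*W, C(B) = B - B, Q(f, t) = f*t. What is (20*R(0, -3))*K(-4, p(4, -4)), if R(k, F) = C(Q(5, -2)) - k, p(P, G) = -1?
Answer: 0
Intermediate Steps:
C(B) = 0
R(k, F) = -k (R(k, F) = 0 - k = -k)
K(W, l) = W*(-1 + W) (K(W, l) = (-1 + W)*W = W*(-1 + W))
(20*R(0, -3))*K(-4, p(4, -4)) = (20*(-1*0))*(-4*(-1 - 4)) = (20*0)*(-4*(-5)) = 0*20 = 0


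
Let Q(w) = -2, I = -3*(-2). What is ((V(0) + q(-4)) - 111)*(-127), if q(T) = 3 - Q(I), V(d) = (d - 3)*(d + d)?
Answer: 13462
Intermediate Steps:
I = 6
V(d) = 2*d*(-3 + d) (V(d) = (-3 + d)*(2*d) = 2*d*(-3 + d))
q(T) = 5 (q(T) = 3 - 1*(-2) = 3 + 2 = 5)
((V(0) + q(-4)) - 111)*(-127) = ((2*0*(-3 + 0) + 5) - 111)*(-127) = ((2*0*(-3) + 5) - 111)*(-127) = ((0 + 5) - 111)*(-127) = (5 - 111)*(-127) = -106*(-127) = 13462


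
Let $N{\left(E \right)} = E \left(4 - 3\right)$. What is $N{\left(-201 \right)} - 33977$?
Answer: $-34178$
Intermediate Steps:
$N{\left(E \right)} = E$ ($N{\left(E \right)} = E 1 = E$)
$N{\left(-201 \right)} - 33977 = -201 - 33977 = -34178$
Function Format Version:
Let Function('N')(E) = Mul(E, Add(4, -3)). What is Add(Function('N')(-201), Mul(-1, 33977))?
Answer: -34178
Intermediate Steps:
Function('N')(E) = E (Function('N')(E) = Mul(E, 1) = E)
Add(Function('N')(-201), Mul(-1, 33977)) = Add(-201, Mul(-1, 33977)) = Add(-201, -33977) = -34178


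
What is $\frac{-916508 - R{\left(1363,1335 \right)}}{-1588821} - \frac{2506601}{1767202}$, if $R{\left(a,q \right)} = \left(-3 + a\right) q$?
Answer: $\frac{845646414395}{2807767648842} \approx 0.30118$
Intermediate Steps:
$R{\left(a,q \right)} = q \left(-3 + a\right)$
$\frac{-916508 - R{\left(1363,1335 \right)}}{-1588821} - \frac{2506601}{1767202} = \frac{-916508 - 1335 \left(-3 + 1363\right)}{-1588821} - \frac{2506601}{1767202} = \left(-916508 - 1335 \cdot 1360\right) \left(- \frac{1}{1588821}\right) - \frac{2506601}{1767202} = \left(-916508 - 1815600\right) \left(- \frac{1}{1588821}\right) - \frac{2506601}{1767202} = \left(-2732108\right) \left(- \frac{1}{1588821}\right) - \frac{2506601}{1767202} = \frac{2732108}{1588821} - \frac{2506601}{1767202} = \frac{845646414395}{2807767648842}$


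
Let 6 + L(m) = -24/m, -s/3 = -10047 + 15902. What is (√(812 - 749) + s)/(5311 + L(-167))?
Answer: -2933355/885959 + 501*√7/885959 ≈ -3.3094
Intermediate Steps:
s = -17565 (s = -3*(-10047 + 15902) = -3*5855 = -17565)
L(m) = -6 - 24/m
(√(812 - 749) + s)/(5311 + L(-167)) = (√(812 - 749) - 17565)/(5311 + (-6 - 24/(-167))) = (√63 - 17565)/(5311 + (-6 - 24*(-1/167))) = (3*√7 - 17565)/(5311 + (-6 + 24/167)) = (-17565 + 3*√7)/(5311 - 978/167) = (-17565 + 3*√7)/(885959/167) = (-17565 + 3*√7)*(167/885959) = -2933355/885959 + 501*√7/885959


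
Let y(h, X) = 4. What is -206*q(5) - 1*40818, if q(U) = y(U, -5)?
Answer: -41642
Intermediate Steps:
q(U) = 4
-206*q(5) - 1*40818 = -206*4 - 1*40818 = -824 - 40818 = -41642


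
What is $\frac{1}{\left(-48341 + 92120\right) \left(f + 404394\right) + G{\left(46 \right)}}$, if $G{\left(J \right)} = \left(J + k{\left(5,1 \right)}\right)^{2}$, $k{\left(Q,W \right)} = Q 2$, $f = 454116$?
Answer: $\frac{1}{37584712426} \approx 2.6607 \cdot 10^{-11}$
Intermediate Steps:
$k{\left(Q,W \right)} = 2 Q$
$G{\left(J \right)} = \left(10 + J\right)^{2}$ ($G{\left(J \right)} = \left(J + 2 \cdot 5\right)^{2} = \left(J + 10\right)^{2} = \left(10 + J\right)^{2}$)
$\frac{1}{\left(-48341 + 92120\right) \left(f + 404394\right) + G{\left(46 \right)}} = \frac{1}{\left(-48341 + 92120\right) \left(454116 + 404394\right) + \left(10 + 46\right)^{2}} = \frac{1}{43779 \cdot 858510 + 56^{2}} = \frac{1}{37584709290 + 3136} = \frac{1}{37584712426}$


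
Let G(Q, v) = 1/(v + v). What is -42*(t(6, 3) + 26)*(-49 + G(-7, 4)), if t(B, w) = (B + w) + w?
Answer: 156009/2 ≈ 78005.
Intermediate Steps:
G(Q, v) = 1/(2*v)
t(B, w) = B + 2*w
-42*(t(6, 3) + 26)*(-49 + G(-7, 4)) = -42*((6 + 2*3) + 26)*(-49 + (½)/4) = -42*((6 + 6) + 26)*(-49 + (½)*(¼)) = -42*(12 + 26)*(-49 + ⅛) = -1596*(-391)/8 = -42*(-7429/4) = 156009/2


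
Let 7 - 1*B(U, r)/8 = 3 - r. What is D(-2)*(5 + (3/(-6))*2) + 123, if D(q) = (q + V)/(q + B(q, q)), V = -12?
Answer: 119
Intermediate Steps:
B(U, r) = 32 + 8*r (B(U, r) = 56 - 8*(3 - r) = 56 + (-24 + 8*r) = 32 + 8*r)
D(q) = (-12 + q)/(32 + 9*q) (D(q) = (q - 12)/(q + (32 + 8*q)) = (-12 + q)/(32 + 9*q))
D(-2)*(5 + (3/(-6))*2) + 123 = ((-12 - 2)/(32 + 9*(-2)))*(5 + (3/(-6))*2) + 123 = (-14/(32 - 18))*(5 + (3*(-1/6))*2) + 123 = (-14/14)*(5 - 1/2*2) + 123 = ((1/14)*(-14))*(5 - 1) + 123 = -1*4 + 123 = -4 + 123 = 119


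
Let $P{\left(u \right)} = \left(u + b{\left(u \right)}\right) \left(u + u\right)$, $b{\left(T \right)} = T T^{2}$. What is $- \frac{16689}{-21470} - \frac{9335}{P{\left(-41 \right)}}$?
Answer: $\frac{47086968313}{60705179740} \approx 0.77567$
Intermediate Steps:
$b{\left(T \right)} = T^{3}$
$P{\left(u \right)} = 2 u \left(u + u^{3}\right)$ ($P{\left(u \right)} = \left(u + u^{3}\right) \left(u + u\right) = \left(u + u^{3}\right) 2 u = 2 u \left(u + u^{3}\right)$)
$- \frac{16689}{-21470} - \frac{9335}{P{\left(-41 \right)}} = - \frac{16689}{-21470} - \frac{9335}{2 \left(-41\right)^{2} \left(1 + \left(-41\right)^{2}\right)} = \left(-16689\right) \left(- \frac{1}{21470}\right) - \frac{9335}{2 \cdot 1681 \left(1 + 1681\right)} = \frac{16689}{21470} - \frac{9335}{2 \cdot 1681 \cdot 1682} = \frac{16689}{21470} - \frac{9335}{5654884} = \frac{47086968313}{60705179740}$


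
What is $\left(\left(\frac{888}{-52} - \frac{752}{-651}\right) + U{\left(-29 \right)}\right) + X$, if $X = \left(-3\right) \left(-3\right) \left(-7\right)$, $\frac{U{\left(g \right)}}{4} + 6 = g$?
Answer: $- \frac{1852735}{8463} \approx -218.92$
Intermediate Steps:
$U{\left(g \right)} = -24 + 4 g$
$X = -63$ ($X = 9 \left(-7\right) = -63$)
$\left(\left(\frac{888}{-52} - \frac{752}{-651}\right) + U{\left(-29 \right)}\right) + X = \left(\left(\frac{888}{-52} - \frac{752}{-651}\right) + \left(-24 + 4 \left(-29\right)\right)\right) - 63 = \left(\left(888 \left(- \frac{1}{52}\right) - - \frac{752}{651}\right) - 140\right) - 63 = \left(\left(- \frac{222}{13} + \frac{752}{651}\right) - 140\right) - 63 = \left(- \frac{134746}{8463} - 140\right) - 63 = - \frac{1319566}{8463} - 63 = - \frac{1852735}{8463}$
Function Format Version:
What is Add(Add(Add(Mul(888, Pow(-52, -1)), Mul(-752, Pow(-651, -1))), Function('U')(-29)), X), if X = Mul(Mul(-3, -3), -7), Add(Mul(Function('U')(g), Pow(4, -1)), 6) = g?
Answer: Rational(-1852735, 8463) ≈ -218.92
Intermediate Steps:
Function('U')(g) = Add(-24, Mul(4, g))
X = -63 (X = Mul(9, -7) = -63)
Add(Add(Add(Mul(888, Pow(-52, -1)), Mul(-752, Pow(-651, -1))), Function('U')(-29)), X) = Add(Add(Add(Mul(888, Pow(-52, -1)), Mul(-752, Pow(-651, -1))), Add(-24, Mul(4, -29))), -63) = Add(Add(Add(Mul(888, Rational(-1, 52)), Mul(-752, Rational(-1, 651))), Add(-24, -116)), -63) = Add(Add(Add(Rational(-222, 13), Rational(752, 651)), -140), -63) = Add(Add(Rational(-134746, 8463), -140), -63) = Add(Rational(-1319566, 8463), -63) = Rational(-1852735, 8463)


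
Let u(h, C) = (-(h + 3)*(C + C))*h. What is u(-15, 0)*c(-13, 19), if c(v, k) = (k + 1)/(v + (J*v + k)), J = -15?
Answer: 0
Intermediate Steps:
u(h, C) = -2*C*h*(3 + h) (u(h, C) = (-(3 + h)*2*C)*h = (-2*C*(3 + h))*h = -2*C*h*(3 + h))
c(v, k) = (1 + k)/(k - 14*v) (c(v, k) = (k + 1)/(v + (-15*v + k)) = (1 + k)/(v + (k - 15*v)) = (1 + k)/(k - 14*v))
u(-15, 0)*c(-13, 19) = (-2*0*(-15)*(3 - 15))*((1 + 19)/(19 - 14*(-13))) = (-2*0*(-15)*(-12))*(20/(19 + 182)) = 0*(20/201) = 0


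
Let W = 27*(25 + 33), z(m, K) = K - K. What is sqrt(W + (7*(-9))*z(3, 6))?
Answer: 3*sqrt(174) ≈ 39.573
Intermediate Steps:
z(m, K) = 0
W = 1566 (W = 27*58 = 1566)
sqrt(W + (7*(-9))*z(3, 6)) = sqrt(1566 + (7*(-9))*0) = sqrt(1566 - 63*0) = sqrt(1566 + 0) = sqrt(1566) = 3*sqrt(174)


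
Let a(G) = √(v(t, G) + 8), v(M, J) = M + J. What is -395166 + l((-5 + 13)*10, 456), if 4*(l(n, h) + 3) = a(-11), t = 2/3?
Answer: -395169 + I*√21/12 ≈ -3.9517e+5 + 0.38188*I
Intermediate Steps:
t = ⅔ (t = 2*(⅓) = ⅔ ≈ 0.66667)
v(M, J) = J + M
a(G) = √(26/3 + G) (a(G) = √((G + ⅔) + 8) = √((⅔ + G) + 8) = √(26/3 + G))
l(n, h) = -3 + I*√21/12 (l(n, h) = -3 + (√(78 + 9*(-11))/3)/4 = -3 + (√(78 - 99)/3)/4 = -3 + (√(-21)/3)/4 = -3 + ((I*√21)/3)/4 = -3 + (I*√21/3)/4 = -3 + I*√21/12)
-395166 + l((-5 + 13)*10, 456) = -395166 + (-3 + I*√21/12) = -395169 + I*√21/12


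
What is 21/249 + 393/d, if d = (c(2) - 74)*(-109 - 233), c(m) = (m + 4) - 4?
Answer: 68329/681264 ≈ 0.10030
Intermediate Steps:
c(m) = m (c(m) = (4 + m) - 4 = m)
d = 24624 (d = (2 - 74)*(-109 - 233) = -72*(-342) = 24624)
21/249 + 393/d = 21/249 + 393/24624 = 21*(1/249) + 393*(1/24624) = 7/83 + 131/8208 = 68329/681264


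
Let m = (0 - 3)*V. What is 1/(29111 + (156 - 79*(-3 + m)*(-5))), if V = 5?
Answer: 1/22157 ≈ 4.5132e-5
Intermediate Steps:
m = -15 (m = (0 - 3)*5 = -3*5 = -15)
1/(29111 + (156 - 79*(-3 + m)*(-5))) = 1/(29111 + (156 - 79*(-3 - 15)*(-5))) = 1/(29111 + (156 - (-1422)*(-5))) = 1/(29111 + (156 - 79*90)) = 1/(29111 + (156 - 7110)) = 1/(29111 - 6954) = 1/22157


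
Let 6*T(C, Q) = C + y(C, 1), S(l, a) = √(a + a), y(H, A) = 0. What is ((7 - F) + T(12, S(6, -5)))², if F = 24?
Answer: 225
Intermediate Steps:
S(l, a) = √2*√a (S(l, a) = √(2*a) = √2*√a)
T(C, Q) = C/6 (T(C, Q) = (C + 0)/6 = C/6)
((7 - F) + T(12, S(6, -5)))² = ((7 - 1*24) + (⅙)*12)² = ((7 - 24) + 2)² = (-17 + 2)² = (-15)² = 225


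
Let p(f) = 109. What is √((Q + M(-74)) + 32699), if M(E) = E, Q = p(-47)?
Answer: √32734 ≈ 180.93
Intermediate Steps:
Q = 109
√((Q + M(-74)) + 32699) = √((109 - 74) + 32699) = √(35 + 32699) = √32734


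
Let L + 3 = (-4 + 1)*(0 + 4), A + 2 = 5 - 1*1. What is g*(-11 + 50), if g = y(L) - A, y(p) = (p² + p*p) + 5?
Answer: 17667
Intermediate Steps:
A = 2 (A = -2 + (5 - 1*1) = -2 + (5 - 1) = -2 + 4 = 2)
L = -15 (L = -3 + (-4 + 1)*(0 + 4) = -3 - 3*4 = -3 - 12 = -15)
y(p) = 5 + 2*p² (y(p) = (p² + p²) + 5 = 2*p² + 5 = 5 + 2*p²)
g = 453 (g = (5 + 2*(-15)²) - 1*2 = (5 + 2*225) - 2 = (5 + 450) - 2 = 455 - 2 = 453)
g*(-11 + 50) = 453*(-11 + 50) = 453*39 = 17667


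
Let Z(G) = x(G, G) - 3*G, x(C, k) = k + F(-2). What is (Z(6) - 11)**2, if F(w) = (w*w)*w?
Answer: 961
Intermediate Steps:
F(w) = w**3 (F(w) = w**2*w = w**3)
x(C, k) = -8 + k (x(C, k) = k + (-2)**3 = k - 8 = -8 + k)
Z(G) = -8 - 2*G (Z(G) = (-8 + G) - 3*G = -8 - 2*G)
(Z(6) - 11)**2 = ((-8 - 2*6) - 11)**2 = ((-8 - 12) - 11)**2 = (-20 - 11)**2 = (-31)**2 = 961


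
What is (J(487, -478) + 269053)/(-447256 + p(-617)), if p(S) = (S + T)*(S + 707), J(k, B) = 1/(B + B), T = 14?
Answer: -257214667/479458856 ≈ -0.53647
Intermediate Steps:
J(k, B) = 1/(2*B)
p(S) = (14 + S)*(707 + S) (p(S) = (S + 14)*(S + 707) = (14 + S)*(707 + S))
(J(487, -478) + 269053)/(-447256 + p(-617)) = ((½)/(-478) + 269053)/(-447256 + (9898 + (-617)² + 721*(-617))) = ((½)*(-1/478) + 269053)/(-447256 + (9898 + 380689 - 444857)) = (-1/956 + 269053)/(-447256 - 54270) = (257214667/956)/(-501526) = (257214667/956)*(-1/501526) = -257214667/479458856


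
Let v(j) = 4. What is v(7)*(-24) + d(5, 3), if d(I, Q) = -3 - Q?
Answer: -102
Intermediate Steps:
v(7)*(-24) + d(5, 3) = 4*(-24) + (-3 - 1*3) = -96 + (-3 - 3) = -96 - 6 = -102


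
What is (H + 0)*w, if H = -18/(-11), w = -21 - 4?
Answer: -450/11 ≈ -40.909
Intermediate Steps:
w = -25
H = 18/11 (H = -18*(-1/11) = 18/11 ≈ 1.6364)
(H + 0)*w = (18/11 + 0)*(-25) = (18/11)*(-25) = -450/11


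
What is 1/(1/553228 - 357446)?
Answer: -553228/197749135687 ≈ -2.7976e-6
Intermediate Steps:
1/(1/553228 - 357446) = 1/(-197749135687/553228) = -553228/197749135687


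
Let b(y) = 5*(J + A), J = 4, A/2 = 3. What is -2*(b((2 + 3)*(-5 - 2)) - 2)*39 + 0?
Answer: -3744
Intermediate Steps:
A = 6 (A = 2*3 = 6)
b(y) = 50 (b(y) = 5*(4 + 6) = 5*10 = 50)
-2*(b((2 + 3)*(-5 - 2)) - 2)*39 + 0 = -2*(50 - 2)*39 + 0 = -2*48*39 + 0 = -96*39 + 0 = -3744 + 0 = -3744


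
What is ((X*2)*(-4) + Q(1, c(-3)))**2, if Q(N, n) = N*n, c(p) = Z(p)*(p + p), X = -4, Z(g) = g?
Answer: 2500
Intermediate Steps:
c(p) = 2*p**2 (c(p) = p*(p + p) = p*(2*p) = 2*p**2)
((X*2)*(-4) + Q(1, c(-3)))**2 = (-4*2*(-4) + 1*(2*(-3)**2))**2 = (-8*(-4) + 1*(2*9))**2 = (32 + 1*18)**2 = (32 + 18)**2 = 50**2 = 2500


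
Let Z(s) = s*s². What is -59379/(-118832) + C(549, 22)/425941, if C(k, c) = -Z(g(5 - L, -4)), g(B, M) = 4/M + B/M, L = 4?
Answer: 101168730931/202461683648 ≈ 0.49969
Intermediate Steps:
Z(s) = s³
C(k, c) = 125/64 (C(k, c) = -((4 + (5 - 1*4))/(-4))³ = -(-(4 + (5 - 4))/4)³ = -(-(4 + 1)/4)³ = -(-¼*5)³ = -(-5/4)³ = -1*(-125/64) = 125/64)
-59379/(-118832) + C(549, 22)/425941 = -59379/(-118832) + (125/64)/425941 = -59379*(-1/118832) + (125/64)*(1/425941) = 59379/118832 + 125/27260224 = 101168730931/202461683648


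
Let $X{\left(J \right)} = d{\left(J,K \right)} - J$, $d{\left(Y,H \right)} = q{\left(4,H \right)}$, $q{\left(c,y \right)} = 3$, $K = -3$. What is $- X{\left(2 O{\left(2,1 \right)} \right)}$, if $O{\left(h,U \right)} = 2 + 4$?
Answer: $9$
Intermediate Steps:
$O{\left(h,U \right)} = 6$
$d{\left(Y,H \right)} = 3$
$X{\left(J \right)} = 3 - J$
$- X{\left(2 O{\left(2,1 \right)} \right)} = - (3 - 2 \cdot 6) = - (3 - 12) = \left(-1\right) \left(-9\right) = 9$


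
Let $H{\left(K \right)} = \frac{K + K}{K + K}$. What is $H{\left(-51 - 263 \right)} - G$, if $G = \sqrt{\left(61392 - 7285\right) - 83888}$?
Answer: $1 - 3 i \sqrt{3309} \approx 1.0 - 172.57 i$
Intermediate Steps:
$H{\left(K \right)} = 1$ ($H{\left(K \right)} = \frac{2 K}{2 K} = 2 K \frac{1}{2 K} = 1$)
$G = 3 i \sqrt{3309}$ ($G = \sqrt{54107 - 83888} = \sqrt{-29781} = 3 i \sqrt{3309} \approx 172.57 i$)
$H{\left(-51 - 263 \right)} - G = 1 - 3 i \sqrt{3309}$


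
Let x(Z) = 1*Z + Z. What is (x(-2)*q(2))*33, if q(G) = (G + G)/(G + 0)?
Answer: -264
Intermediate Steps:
q(G) = 2 (q(G) = (2*G)/G = 2)
x(Z) = 2*Z (x(Z) = Z + Z = 2*Z)
(x(-2)*q(2))*33 = ((2*(-2))*2)*33 = -4*2*33 = -8*33 = -264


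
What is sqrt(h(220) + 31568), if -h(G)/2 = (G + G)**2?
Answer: 4*I*sqrt(22227) ≈ 596.35*I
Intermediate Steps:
h(G) = -8*G**2 (h(G) = -2*(G + G)**2 = -2*4*G**2 = -8*G**2)
sqrt(h(220) + 31568) = sqrt(-8*220**2 + 31568) = sqrt(-8*48400 + 31568) = sqrt(-387200 + 31568) = sqrt(-355632) = 4*I*sqrt(22227)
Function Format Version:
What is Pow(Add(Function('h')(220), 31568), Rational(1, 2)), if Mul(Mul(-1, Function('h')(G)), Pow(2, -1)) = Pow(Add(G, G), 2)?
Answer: Mul(4, I, Pow(22227, Rational(1, 2))) ≈ Mul(596.35, I)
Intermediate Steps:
Function('h')(G) = Mul(-8, Pow(G, 2)) (Function('h')(G) = Mul(-2, Pow(Add(G, G), 2)) = Mul(-2, Pow(Mul(2, G), 2)) = Mul(-2, Mul(4, Pow(G, 2))) = Mul(-8, Pow(G, 2)))
Pow(Add(Function('h')(220), 31568), Rational(1, 2)) = Pow(Add(Mul(-8, Pow(220, 2)), 31568), Rational(1, 2)) = Pow(Add(Mul(-8, 48400), 31568), Rational(1, 2)) = Pow(Add(-387200, 31568), Rational(1, 2)) = Pow(-355632, Rational(1, 2)) = Mul(4, I, Pow(22227, Rational(1, 2)))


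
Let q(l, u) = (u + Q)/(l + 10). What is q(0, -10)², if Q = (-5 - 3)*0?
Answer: 1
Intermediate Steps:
Q = 0 (Q = -8*0 = 0)
q(l, u) = u/(10 + l) (q(l, u) = (u + 0)/(l + 10) = u/(10 + l))
q(0, -10)² = (-10/(10 + 0))² = (-10/10)² = (-10*⅒)² = (-1)² = 1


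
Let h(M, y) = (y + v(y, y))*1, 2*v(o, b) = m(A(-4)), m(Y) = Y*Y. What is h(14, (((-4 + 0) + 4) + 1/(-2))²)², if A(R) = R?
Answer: 1089/16 ≈ 68.063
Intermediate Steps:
m(Y) = Y²
v(o, b) = 8 (v(o, b) = (½)*(-4)² = (½)*16 = 8)
h(M, y) = 8 + y (h(M, y) = (y + 8)*1 = (8 + y)*1 = 8 + y)
h(14, (((-4 + 0) + 4) + 1/(-2))²)² = (8 + (((-4 + 0) + 4) + 1/(-2))²)² = (8 + ((-4 + 4) - ½)²)² = (8 + (0 - ½)²)² = (8 + (-½)²)² = (8 + ¼)² = (33/4)² = 1089/16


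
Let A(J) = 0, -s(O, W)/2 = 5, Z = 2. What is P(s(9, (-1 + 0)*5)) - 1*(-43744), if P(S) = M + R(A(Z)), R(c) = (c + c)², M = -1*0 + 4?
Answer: 43748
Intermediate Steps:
s(O, W) = -10 (s(O, W) = -2*5 = -10)
M = 4 (M = 0 + 4 = 4)
R(c) = 4*c² (R(c) = (2*c)² = 4*c²)
P(S) = 4 (P(S) = 4 + 4*0² = 4 + 4*0 = 4 + 0 = 4)
P(s(9, (-1 + 0)*5)) - 1*(-43744) = 4 - 1*(-43744) = 4 + 43744 = 43748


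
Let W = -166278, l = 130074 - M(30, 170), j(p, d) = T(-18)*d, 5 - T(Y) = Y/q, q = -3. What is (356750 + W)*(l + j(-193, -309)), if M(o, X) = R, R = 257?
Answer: 24785359472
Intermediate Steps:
M(o, X) = 257
T(Y) = 5 + Y/3 (T(Y) = 5 - Y/(-3) = 5 - Y*(-1)/3 = 5 - (-1)*Y/3 = 5 + Y/3)
j(p, d) = -d (j(p, d) = (5 + (1/3)*(-18))*d = (5 - 6)*d = -d)
l = 129817 (l = 130074 - 1*257 = 130074 - 257 = 129817)
(356750 + W)*(l + j(-193, -309)) = (356750 - 166278)*(129817 - 1*(-309)) = 190472*(129817 + 309) = 190472*130126 = 24785359472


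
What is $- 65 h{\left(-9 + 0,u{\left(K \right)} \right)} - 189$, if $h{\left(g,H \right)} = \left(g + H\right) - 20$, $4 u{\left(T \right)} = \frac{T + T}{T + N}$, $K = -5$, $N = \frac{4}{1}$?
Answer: $\frac{3067}{2} \approx 1533.5$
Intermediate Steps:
$N = 4$ ($N = 4 \cdot 1 = 4$)
$u{\left(T \right)} = \frac{T}{2 \left(4 + T\right)}$ ($u{\left(T \right)} = \frac{\left(T + T\right) \frac{1}{T + 4}}{4} = \frac{2 T \frac{1}{4 + T}}{4} = \frac{T}{2 \left(4 + T\right)}$)
$h{\left(g,H \right)} = -20 + H + g$ ($h{\left(g,H \right)} = \left(H + g\right) - 20 = -20 + H + g$)
$- 65 h{\left(-9 + 0,u{\left(K \right)} \right)} - 189 = - 65 \left(-20 + \frac{1}{2} \left(-5\right) \frac{1}{4 - 5} + \left(-9 + 0\right)\right) - 189 = - 65 \left(-20 + \frac{1}{2} \left(-5\right) \frac{1}{-1} - 9\right) - 189 = - 65 \left(-20 + \frac{1}{2} \left(-5\right) \left(-1\right) - 9\right) - 189 = - 65 \left(-20 + \frac{5}{2} - 9\right) - 189 = \left(-65\right) \left(- \frac{53}{2}\right) - 189 = \frac{3445}{2} - 189 = \frac{3067}{2}$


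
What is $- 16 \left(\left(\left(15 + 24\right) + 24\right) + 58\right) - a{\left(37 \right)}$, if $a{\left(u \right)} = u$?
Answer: $-1973$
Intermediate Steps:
$- 16 \left(\left(\left(15 + 24\right) + 24\right) + 58\right) - a{\left(37 \right)} = - 16 \left(\left(\left(15 + 24\right) + 24\right) + 58\right) - 37 = - 16 \left(\left(39 + 24\right) + 58\right) - 37 = - 16 \left(63 + 58\right) - 37 = \left(-16\right) 121 - 37 = -1936 - 37 = -1973$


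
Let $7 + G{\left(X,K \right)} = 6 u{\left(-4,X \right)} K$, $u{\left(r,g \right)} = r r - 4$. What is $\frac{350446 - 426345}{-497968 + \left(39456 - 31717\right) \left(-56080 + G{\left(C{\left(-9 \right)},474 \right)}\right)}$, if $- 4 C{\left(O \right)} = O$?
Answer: $\frac{75899}{170438669} \approx 0.00044532$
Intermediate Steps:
$C{\left(O \right)} = - \frac{O}{4}$
$u{\left(r,g \right)} = -4 + r^{2}$ ($u{\left(r,g \right)} = r^{2} - 4 = -4 + r^{2}$)
$G{\left(X,K \right)} = -7 + 72 K$ ($G{\left(X,K \right)} = -7 + 6 \left(-4 + \left(-4\right)^{2}\right) K = -7 + 6 \left(-4 + 16\right) K = -7 + 6 \cdot 12 K = -7 + 72 K$)
$\frac{350446 - 426345}{-497968 + \left(39456 - 31717\right) \left(-56080 + G{\left(C{\left(-9 \right)},474 \right)}\right)} = \frac{350446 - 426345}{-497968 + \left(39456 - 31717\right) \left(-56080 + \left(-7 + 72 \cdot 474\right)\right)} = - \frac{75899}{-497968 + 7739 \left(-56080 + \left(-7 + 34128\right)\right)} = - \frac{75899}{-497968 + 7739 \left(-56080 + 34121\right)} = - \frac{75899}{-497968 + 7739 \left(-21959\right)} = - \frac{75899}{-497968 - 169940701} = - \frac{75899}{-170438669} = \left(-75899\right) \left(- \frac{1}{170438669}\right) = \frac{75899}{170438669}$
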